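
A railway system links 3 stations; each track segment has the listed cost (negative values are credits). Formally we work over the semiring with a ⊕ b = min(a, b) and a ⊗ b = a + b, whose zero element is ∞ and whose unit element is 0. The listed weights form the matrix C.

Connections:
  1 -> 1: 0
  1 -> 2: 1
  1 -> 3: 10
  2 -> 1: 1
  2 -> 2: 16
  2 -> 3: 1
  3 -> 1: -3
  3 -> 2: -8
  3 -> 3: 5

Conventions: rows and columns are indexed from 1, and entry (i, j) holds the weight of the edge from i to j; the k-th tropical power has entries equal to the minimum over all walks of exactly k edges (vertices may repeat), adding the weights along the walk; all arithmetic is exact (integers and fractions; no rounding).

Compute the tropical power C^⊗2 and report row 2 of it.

C^⊗2:
  [0, 1, 2]
  [-2, -7, 6]
  [-7, -3, -7]
Answer: row 2 of C^⊗2 = [-2, -7, 6]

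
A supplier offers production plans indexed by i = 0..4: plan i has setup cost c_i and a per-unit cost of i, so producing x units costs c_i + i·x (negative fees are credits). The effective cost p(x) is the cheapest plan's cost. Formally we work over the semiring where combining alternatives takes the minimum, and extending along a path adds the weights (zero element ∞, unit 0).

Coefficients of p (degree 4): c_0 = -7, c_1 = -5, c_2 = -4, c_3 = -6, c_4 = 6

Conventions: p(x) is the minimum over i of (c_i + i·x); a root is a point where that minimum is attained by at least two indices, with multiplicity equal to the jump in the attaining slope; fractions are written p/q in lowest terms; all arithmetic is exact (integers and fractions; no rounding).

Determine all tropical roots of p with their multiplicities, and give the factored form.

hull edge (i=0, c=-7) to (i=3, c=-6): slope 1/3, span 3
hull edge (i=3, c=-6) to (i=4, c=6): slope 12, span 1
Factored form: p(x) = 6 ⊗ (x ⊕ (-12)) ⊗ (x ⊕ (-1/3)) ⊗ (x ⊕ (-1/3)) ⊗ (x ⊕ (-1/3))
Answer: roots = -12 (mult 1), -1/3 (mult 3)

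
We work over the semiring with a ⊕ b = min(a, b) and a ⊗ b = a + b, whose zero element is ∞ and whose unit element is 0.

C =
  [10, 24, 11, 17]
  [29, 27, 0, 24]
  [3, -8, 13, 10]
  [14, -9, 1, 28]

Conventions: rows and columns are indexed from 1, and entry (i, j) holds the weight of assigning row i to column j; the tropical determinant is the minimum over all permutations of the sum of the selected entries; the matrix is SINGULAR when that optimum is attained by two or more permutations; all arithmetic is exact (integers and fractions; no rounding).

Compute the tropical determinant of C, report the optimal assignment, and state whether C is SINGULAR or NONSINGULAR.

σ = (1, 2, 3, 4): 10 + 27 + 13 + 28 = 78
σ = (1, 2, 4, 3): 10 + 27 + 10 + 1 = 48
σ = (1, 3, 2, 4): 10 + 0 + (-8) + 28 = 30
σ = (1, 3, 4, 2): 10 + 0 + 10 + (-9) = 11
σ = (1, 4, 2, 3): 10 + 24 + (-8) + 1 = 27
σ = (1, 4, 3, 2): 10 + 24 + 13 + (-9) = 38
σ = (2, 1, 3, 4): 24 + 29 + 13 + 28 = 94
σ = (2, 1, 4, 3): 24 + 29 + 10 + 1 = 64
σ = (2, 3, 1, 4): 24 + 0 + 3 + 28 = 55
σ = (2, 3, 4, 1): 24 + 0 + 10 + 14 = 48
σ = (2, 4, 1, 3): 24 + 24 + 3 + 1 = 52
σ = (2, 4, 3, 1): 24 + 24 + 13 + 14 = 75
σ = (3, 1, 2, 4): 11 + 29 + (-8) + 28 = 60
σ = (3, 1, 4, 2): 11 + 29 + 10 + (-9) = 41
σ = (3, 2, 1, 4): 11 + 27 + 3 + 28 = 69
σ = (3, 2, 4, 1): 11 + 27 + 10 + 14 = 62
σ = (3, 4, 1, 2): 11 + 24 + 3 + (-9) = 29
σ = (3, 4, 2, 1): 11 + 24 + (-8) + 14 = 41
σ = (4, 1, 2, 3): 17 + 29 + (-8) + 1 = 39
σ = (4, 1, 3, 2): 17 + 29 + 13 + (-9) = 50
σ = (4, 2, 1, 3): 17 + 27 + 3 + 1 = 48
σ = (4, 2, 3, 1): 17 + 27 + 13 + 14 = 71
σ = (4, 3, 1, 2): 17 + 0 + 3 + (-9) = 11
σ = (4, 3, 2, 1): 17 + 0 + (-8) + 14 = 23
Optimal value attained by: σ = (1, 3, 4, 2).
Answer: det⊕(C) = 11; verdict: SINGULAR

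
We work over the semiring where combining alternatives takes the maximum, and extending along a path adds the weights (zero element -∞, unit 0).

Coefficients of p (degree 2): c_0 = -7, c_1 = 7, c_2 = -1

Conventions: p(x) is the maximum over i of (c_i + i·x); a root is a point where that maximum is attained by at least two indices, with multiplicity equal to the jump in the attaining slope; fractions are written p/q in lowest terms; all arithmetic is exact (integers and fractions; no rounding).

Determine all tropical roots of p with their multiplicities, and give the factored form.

hull edge (i=0, c=-7) to (i=1, c=7): slope 14, span 1
hull edge (i=1, c=7) to (i=2, c=-1): slope -8, span 1
Factored form: p(x) = -1 ⊗ (x ⊕ (-14)) ⊗ (x ⊕ 8)
Answer: roots = -14 (mult 1), 8 (mult 1)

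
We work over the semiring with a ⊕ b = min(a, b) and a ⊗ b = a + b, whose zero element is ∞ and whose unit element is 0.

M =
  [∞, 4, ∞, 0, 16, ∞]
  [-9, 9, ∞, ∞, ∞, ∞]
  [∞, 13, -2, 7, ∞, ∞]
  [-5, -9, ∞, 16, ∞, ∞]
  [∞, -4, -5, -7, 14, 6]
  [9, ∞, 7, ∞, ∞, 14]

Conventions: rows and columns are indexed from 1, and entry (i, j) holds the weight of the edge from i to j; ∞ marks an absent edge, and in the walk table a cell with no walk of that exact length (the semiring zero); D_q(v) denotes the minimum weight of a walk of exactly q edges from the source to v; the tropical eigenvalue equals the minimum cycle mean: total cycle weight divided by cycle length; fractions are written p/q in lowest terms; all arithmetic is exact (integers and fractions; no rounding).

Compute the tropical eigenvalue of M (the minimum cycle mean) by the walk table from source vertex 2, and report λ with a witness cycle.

q=0: [∞, 0, ∞, ∞, ∞, ∞]
q=1: [-9, 9, ∞, ∞, ∞, ∞]
q=2: [0, -5, ∞, -9, 7, ∞]
q=3: [-14, -18, 2, 0, 16, 13]
q=4: [-27, -10, 0, -14, 2, 22]
q=5: [-19, -23, -3, -27, -11, 8]
q=6: [-32, -36, -16, -19, -3, -5]
Optimal cycle mean attained by: cycle 1->4->2->1, total 0 + (-9) + (-9), length 3.
Answer: λ = -6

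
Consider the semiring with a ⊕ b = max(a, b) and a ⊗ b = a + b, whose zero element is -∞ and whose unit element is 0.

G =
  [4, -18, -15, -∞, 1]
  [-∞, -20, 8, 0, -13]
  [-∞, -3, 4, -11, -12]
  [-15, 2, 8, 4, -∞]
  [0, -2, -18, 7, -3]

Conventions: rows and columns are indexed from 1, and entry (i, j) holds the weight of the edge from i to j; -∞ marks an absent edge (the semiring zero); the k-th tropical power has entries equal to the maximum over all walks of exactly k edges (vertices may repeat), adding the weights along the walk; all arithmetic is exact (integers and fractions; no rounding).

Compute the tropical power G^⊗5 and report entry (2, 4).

G^⊗2:
  [8, -1, -10, 8, 5]
  [-13, 5, 12, 4, -4]
  [-12, 1, 8, -3, -8]
  [-11, 6, 12, 8, -4]
  [4, 9, 15, 11, 1]
G^⊗3:
  [12, 10, 16, 12, 9]
  [-4, 9, 16, 8, 0]
  [-8, 5, 12, 1, -4]
  [-4, 10, 16, 12, 0]
  [8, 13, 19, 15, 5]
G^⊗4:
  [16, 14, 20, 16, 13]
  [0, 13, 20, 12, 4]
  [-4, 9, 16, 5, 0]
  [0, 14, 20, 16, 4]
  [12, 17, 23, 19, 9]
G^⊗5:
  [20, 18, 24, 20, 17]
  [4, 17, 24, 16, 8]
  [0, 13, 20, 9, 4]
  [4, 18, 24, 20, 8]
  [16, 21, 27, 23, 13]
Key observation: the optimum is the walk 2->4->4->4->4->4, with weight 0 + 4 + 4 + 4 + 4 = 16.
Optimal value attained by: walk 2->4->4->4->4->4.
Answer: (G^⊗5)[2][4] = 16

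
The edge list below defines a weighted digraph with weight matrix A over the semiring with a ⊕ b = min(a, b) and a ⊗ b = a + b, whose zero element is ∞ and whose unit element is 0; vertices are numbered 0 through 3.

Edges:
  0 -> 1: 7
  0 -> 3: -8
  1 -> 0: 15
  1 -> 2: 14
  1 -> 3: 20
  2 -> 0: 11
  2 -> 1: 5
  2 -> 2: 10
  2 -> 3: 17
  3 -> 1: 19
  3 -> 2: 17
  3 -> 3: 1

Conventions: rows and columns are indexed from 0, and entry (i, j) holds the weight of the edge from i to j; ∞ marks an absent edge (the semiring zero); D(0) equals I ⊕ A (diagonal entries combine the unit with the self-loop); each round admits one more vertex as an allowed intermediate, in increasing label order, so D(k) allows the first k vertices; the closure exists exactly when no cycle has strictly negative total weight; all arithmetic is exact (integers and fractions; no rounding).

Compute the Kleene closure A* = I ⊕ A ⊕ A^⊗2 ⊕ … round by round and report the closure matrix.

D(0):
  [0, 7, ∞, -8]
  [15, 0, 14, 20]
  [11, 5, 0, 17]
  [∞, 19, 17, 0]
D(1):
  [0, 7, ∞, -8]
  [15, 0, 14, 7]
  [11, 5, 0, 3]
  [∞, 19, 17, 0]
D(2):
  [0, 7, 21, -8]
  [15, 0, 14, 7]
  [11, 5, 0, 3]
  [34, 19, 17, 0]
D(3):
  [0, 7, 21, -8]
  [15, 0, 14, 7]
  [11, 5, 0, 3]
  [28, 19, 17, 0]
D(4):
  [0, 7, 9, -8]
  [15, 0, 14, 7]
  [11, 5, 0, 3]
  [28, 19, 17, 0]
Answer: A* = [[0, 7, 9, -8], [15, 0, 14, 7], [11, 5, 0, 3], [28, 19, 17, 0]]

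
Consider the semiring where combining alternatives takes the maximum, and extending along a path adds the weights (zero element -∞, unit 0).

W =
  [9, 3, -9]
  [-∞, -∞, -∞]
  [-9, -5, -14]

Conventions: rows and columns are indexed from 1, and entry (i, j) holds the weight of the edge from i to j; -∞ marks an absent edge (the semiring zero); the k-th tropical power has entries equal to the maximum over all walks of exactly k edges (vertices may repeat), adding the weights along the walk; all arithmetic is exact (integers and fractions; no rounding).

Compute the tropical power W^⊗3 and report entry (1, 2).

W^⊗2:
  [18, 12, 0]
  [-∞, -∞, -∞]
  [0, -6, -18]
W^⊗3:
  [27, 21, 9]
  [-∞, -∞, -∞]
  [9, 3, -9]
Key observation: the optimum is the walk 1->1->1->2, with weight 9 + 9 + 3 = 21.
Optimal value attained by: walk 1->1->1->2.
Answer: (W^⊗3)[1][2] = 21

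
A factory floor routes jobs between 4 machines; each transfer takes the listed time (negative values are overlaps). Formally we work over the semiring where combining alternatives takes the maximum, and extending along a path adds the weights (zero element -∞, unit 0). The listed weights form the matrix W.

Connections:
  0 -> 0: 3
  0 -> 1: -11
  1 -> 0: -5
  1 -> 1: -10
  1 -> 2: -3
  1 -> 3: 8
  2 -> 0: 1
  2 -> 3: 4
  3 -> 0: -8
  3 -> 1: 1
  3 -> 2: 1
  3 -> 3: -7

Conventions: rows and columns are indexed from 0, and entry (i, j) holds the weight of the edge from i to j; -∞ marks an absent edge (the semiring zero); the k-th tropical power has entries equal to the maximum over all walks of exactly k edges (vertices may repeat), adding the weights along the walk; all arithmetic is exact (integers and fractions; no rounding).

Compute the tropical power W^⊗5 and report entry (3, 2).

W^⊗2:
  [6, -8, -14, -3]
  [0, 9, 9, 1]
  [4, 5, 5, -3]
  [2, -6, -2, 9]
W^⊗3:
  [9, -2, -2, 0]
  [10, 2, 6, 17]
  [7, -2, 2, 13]
  [5, 10, 10, 2]
W^⊗4:
  [12, 1, 1, 6]
  [13, 18, 18, 10]
  [10, 14, 14, 6]
  [11, 3, 7, 18]
W^⊗5:
  [15, 7, 7, 9]
  [19, 11, 15, 26]
  [15, 7, 11, 22]
  [14, 19, 19, 11]
Key observation: the optimum is the walk 3->1->3->1->3->2, with weight 1 + 8 + 1 + 8 + 1 = 19.
Optimal value attained by: walk 3->1->3->1->3->2.
Answer: (W^⊗5)[3][2] = 19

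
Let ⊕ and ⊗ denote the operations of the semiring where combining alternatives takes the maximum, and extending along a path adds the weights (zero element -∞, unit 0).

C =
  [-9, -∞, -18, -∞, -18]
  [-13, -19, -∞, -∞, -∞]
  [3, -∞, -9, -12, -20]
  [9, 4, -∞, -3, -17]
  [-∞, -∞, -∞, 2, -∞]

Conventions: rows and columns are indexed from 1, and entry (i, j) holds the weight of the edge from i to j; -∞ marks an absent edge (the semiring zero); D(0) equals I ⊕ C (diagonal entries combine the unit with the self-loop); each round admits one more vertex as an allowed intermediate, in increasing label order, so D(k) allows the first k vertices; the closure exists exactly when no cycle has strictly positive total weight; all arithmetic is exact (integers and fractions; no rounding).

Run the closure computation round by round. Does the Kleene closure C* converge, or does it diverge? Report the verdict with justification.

D(0):
  [0, -∞, -18, -∞, -18]
  [-13, 0, -∞, -∞, -∞]
  [3, -∞, 0, -12, -20]
  [9, 4, -∞, 0, -17]
  [-∞, -∞, -∞, 2, 0]
D(1):
  [0, -∞, -18, -∞, -18]
  [-13, 0, -31, -∞, -31]
  [3, -∞, 0, -12, -15]
  [9, 4, -9, 0, -9]
  [-∞, -∞, -∞, 2, 0]
D(2):
  [0, -∞, -18, -∞, -18]
  [-13, 0, -31, -∞, -31]
  [3, -∞, 0, -12, -15]
  [9, 4, -9, 0, -9]
  [-∞, -∞, -∞, 2, 0]
D(3):
  [0, -∞, -18, -30, -18]
  [-13, 0, -31, -43, -31]
  [3, -∞, 0, -12, -15]
  [9, 4, -9, 0, -9]
  [-∞, -∞, -∞, 2, 0]
D(4):
  [0, -26, -18, -30, -18]
  [-13, 0, -31, -43, -31]
  [3, -8, 0, -12, -15]
  [9, 4, -9, 0, -9]
  [11, 6, -7, 2, 0]
D(5):
  [0, -12, -18, -16, -18]
  [-13, 0, -31, -29, -31]
  [3, -8, 0, -12, -15]
  [9, 4, -9, 0, -9]
  [11, 6, -7, 2, 0]
Key observation: every diagonal entry stays at the unit through all rounds, so no improving cycle exists.
Answer: CONVERGES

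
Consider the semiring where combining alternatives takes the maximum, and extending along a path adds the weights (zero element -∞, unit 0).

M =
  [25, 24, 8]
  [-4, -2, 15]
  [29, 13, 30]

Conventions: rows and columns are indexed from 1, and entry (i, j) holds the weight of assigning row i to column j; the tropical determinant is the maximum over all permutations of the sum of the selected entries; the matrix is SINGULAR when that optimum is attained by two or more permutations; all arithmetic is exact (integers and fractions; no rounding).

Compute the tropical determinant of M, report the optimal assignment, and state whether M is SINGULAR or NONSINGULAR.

σ = (1, 2, 3): 25 + (-2) + 30 = 53
σ = (1, 3, 2): 25 + 15 + 13 = 53
σ = (2, 1, 3): 24 + (-4) + 30 = 50
σ = (2, 3, 1): 24 + 15 + 29 = 68
σ = (3, 1, 2): 8 + (-4) + 13 = 17
σ = (3, 2, 1): 8 + (-2) + 29 = 35
Optimal value attained by: σ = (2, 3, 1).
Answer: det⊕(M) = 68; verdict: NONSINGULAR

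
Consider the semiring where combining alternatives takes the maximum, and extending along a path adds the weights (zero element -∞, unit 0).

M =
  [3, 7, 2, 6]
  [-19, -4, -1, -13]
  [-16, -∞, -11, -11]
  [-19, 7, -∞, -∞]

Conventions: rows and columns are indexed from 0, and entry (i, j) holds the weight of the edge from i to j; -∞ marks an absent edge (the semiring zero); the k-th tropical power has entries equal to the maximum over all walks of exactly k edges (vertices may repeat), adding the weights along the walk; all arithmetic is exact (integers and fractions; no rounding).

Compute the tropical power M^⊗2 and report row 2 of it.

M^⊗2:
  [6, 13, 6, 9]
  [-16, -6, -5, -12]
  [-13, -4, -14, -10]
  [-12, 3, 6, -6]
Answer: row 2 of M^⊗2 = [-13, -4, -14, -10]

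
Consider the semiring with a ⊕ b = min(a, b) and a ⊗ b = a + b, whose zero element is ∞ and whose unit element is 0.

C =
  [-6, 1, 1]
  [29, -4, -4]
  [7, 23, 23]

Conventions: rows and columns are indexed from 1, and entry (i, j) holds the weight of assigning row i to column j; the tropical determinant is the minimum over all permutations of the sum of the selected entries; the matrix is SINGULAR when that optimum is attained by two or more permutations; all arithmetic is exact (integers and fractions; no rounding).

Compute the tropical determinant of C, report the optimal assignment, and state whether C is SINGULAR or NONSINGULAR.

σ = (1, 2, 3): (-6) + (-4) + 23 = 13
σ = (1, 3, 2): (-6) + (-4) + 23 = 13
σ = (2, 1, 3): 1 + 29 + 23 = 53
σ = (2, 3, 1): 1 + (-4) + 7 = 4
σ = (3, 1, 2): 1 + 29 + 23 = 53
σ = (3, 2, 1): 1 + (-4) + 7 = 4
Optimal value attained by: σ = (2, 3, 1).
Answer: det⊕(C) = 4; verdict: SINGULAR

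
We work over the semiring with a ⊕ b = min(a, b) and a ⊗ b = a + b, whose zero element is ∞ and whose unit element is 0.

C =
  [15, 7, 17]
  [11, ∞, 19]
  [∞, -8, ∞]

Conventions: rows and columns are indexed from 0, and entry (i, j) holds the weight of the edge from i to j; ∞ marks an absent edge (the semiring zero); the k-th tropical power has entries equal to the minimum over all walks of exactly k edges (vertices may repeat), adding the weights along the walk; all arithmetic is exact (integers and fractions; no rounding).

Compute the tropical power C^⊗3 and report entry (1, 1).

C^⊗2:
  [18, 9, 26]
  [26, 11, 28]
  [3, ∞, 11]
C^⊗3:
  [20, 18, 28]
  [22, 20, 30]
  [18, 3, 20]
Key observation: the optimum is the walk 1->0->2->1, with weight 11 + 17 + (-8) = 20.
Optimal value attained by: walk 1->0->2->1.
Answer: (C^⊗3)[1][1] = 20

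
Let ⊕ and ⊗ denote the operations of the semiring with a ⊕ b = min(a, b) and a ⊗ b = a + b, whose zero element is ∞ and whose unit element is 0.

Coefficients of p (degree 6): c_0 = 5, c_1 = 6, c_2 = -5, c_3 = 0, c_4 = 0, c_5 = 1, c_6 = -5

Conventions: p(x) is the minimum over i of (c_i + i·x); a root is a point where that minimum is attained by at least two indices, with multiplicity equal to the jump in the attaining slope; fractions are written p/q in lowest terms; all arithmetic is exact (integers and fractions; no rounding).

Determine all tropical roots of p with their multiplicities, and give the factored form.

hull edge (i=0, c=5) to (i=2, c=-5): slope -5, span 2
hull edge (i=2, c=-5) to (i=6, c=-5): slope 0, span 4
Factored form: p(x) = -5 ⊗ (x ⊕ 0) ⊗ (x ⊕ 0) ⊗ (x ⊕ 0) ⊗ (x ⊕ 0) ⊗ (x ⊕ 5) ⊗ (x ⊕ 5)
Answer: roots = 0 (mult 4), 5 (mult 2)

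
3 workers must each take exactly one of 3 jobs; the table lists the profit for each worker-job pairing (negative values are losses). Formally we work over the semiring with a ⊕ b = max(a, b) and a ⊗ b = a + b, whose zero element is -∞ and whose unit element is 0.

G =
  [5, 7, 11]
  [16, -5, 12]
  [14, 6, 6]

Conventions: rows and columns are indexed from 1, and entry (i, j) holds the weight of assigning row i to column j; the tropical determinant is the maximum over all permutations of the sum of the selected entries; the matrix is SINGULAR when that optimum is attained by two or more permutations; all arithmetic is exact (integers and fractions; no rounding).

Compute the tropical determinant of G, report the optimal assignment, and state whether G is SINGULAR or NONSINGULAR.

σ = (1, 2, 3): 5 + (-5) + 6 = 6
σ = (1, 3, 2): 5 + 12 + 6 = 23
σ = (2, 1, 3): 7 + 16 + 6 = 29
σ = (2, 3, 1): 7 + 12 + 14 = 33
σ = (3, 1, 2): 11 + 16 + 6 = 33
σ = (3, 2, 1): 11 + (-5) + 14 = 20
Optimal value attained by: σ = (2, 3, 1).
Answer: det⊕(G) = 33; verdict: SINGULAR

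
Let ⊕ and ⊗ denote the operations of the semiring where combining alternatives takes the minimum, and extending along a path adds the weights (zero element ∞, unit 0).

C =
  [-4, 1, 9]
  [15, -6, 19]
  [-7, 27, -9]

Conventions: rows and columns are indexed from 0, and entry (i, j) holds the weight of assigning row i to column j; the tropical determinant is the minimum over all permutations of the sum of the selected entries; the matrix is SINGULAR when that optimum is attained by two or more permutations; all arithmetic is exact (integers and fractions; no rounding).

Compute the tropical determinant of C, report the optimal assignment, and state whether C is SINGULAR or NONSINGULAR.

σ = (0, 1, 2): (-4) + (-6) + (-9) = -19
σ = (0, 2, 1): (-4) + 19 + 27 = 42
σ = (1, 0, 2): 1 + 15 + (-9) = 7
σ = (1, 2, 0): 1 + 19 + (-7) = 13
σ = (2, 0, 1): 9 + 15 + 27 = 51
σ = (2, 1, 0): 9 + (-6) + (-7) = -4
Optimal value attained by: σ = (0, 1, 2).
Answer: det⊕(C) = -19; verdict: NONSINGULAR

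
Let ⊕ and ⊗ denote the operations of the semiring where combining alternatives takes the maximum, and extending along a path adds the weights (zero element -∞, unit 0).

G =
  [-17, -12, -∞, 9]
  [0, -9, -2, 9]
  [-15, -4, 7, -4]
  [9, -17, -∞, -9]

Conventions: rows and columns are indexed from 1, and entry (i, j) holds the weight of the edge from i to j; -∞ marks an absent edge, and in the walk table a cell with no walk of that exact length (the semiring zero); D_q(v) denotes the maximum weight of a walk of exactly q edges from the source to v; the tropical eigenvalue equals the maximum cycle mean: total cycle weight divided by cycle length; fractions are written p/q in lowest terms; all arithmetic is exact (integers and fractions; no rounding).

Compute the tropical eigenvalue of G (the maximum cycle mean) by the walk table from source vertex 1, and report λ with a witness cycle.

q=0: [0, -∞, -∞, -∞]
q=1: [-17, -12, -∞, 9]
q=2: [18, -8, -14, 0]
q=3: [9, 6, -7, 27]
q=4: [36, 10, 4, 18]
Optimal cycle mean attained by: cycle 1->4->1, total 9 + 9, length 2.
Answer: λ = 9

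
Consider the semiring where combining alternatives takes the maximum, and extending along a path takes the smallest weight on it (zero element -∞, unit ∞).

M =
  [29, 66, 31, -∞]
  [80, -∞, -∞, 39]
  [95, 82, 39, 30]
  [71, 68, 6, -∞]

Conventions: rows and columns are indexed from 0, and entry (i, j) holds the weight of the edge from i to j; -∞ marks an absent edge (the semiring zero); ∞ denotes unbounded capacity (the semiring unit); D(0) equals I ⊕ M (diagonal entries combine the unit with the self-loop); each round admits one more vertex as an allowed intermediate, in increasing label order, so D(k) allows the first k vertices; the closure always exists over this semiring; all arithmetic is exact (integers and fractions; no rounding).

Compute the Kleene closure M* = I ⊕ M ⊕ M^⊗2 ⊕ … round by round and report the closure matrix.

D(0):
  [∞, 66, 31, -∞]
  [80, ∞, -∞, 39]
  [95, 82, ∞, 30]
  [71, 68, 6, ∞]
D(1):
  [∞, 66, 31, -∞]
  [80, ∞, 31, 39]
  [95, 82, ∞, 30]
  [71, 68, 31, ∞]
D(2):
  [∞, 66, 31, 39]
  [80, ∞, 31, 39]
  [95, 82, ∞, 39]
  [71, 68, 31, ∞]
D(3):
  [∞, 66, 31, 39]
  [80, ∞, 31, 39]
  [95, 82, ∞, 39]
  [71, 68, 31, ∞]
D(4):
  [∞, 66, 31, 39]
  [80, ∞, 31, 39]
  [95, 82, ∞, 39]
  [71, 68, 31, ∞]
Answer: M* = [[∞, 66, 31, 39], [80, ∞, 31, 39], [95, 82, ∞, 39], [71, 68, 31, ∞]]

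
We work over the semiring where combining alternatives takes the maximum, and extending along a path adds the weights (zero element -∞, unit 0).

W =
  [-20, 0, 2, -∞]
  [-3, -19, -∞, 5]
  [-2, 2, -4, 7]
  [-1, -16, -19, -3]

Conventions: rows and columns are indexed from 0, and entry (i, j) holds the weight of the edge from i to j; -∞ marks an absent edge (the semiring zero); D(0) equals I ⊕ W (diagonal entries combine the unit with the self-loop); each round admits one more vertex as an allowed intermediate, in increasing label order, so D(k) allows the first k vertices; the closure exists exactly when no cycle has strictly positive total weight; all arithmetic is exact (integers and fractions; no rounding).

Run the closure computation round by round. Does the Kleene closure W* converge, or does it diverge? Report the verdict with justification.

D(0):
  [0, 0, 2, -∞]
  [-3, 0, -∞, 5]
  [-2, 2, 0, 7]
  [-1, -16, -19, 0]
D(1):
  [0, 0, 2, -∞]
  [-3, 0, -1, 5]
  [-2, 2, 0, 7]
  [-1, -1, 1, 0]
Detection: at round 2, diagonal entry (2, 2) turns strictly positive.
Key observation: the cycle 2->1->0->2 has total weight 2 + (-3) + 2, which is strictly positive.
Answer: DIVERGES — positive cycle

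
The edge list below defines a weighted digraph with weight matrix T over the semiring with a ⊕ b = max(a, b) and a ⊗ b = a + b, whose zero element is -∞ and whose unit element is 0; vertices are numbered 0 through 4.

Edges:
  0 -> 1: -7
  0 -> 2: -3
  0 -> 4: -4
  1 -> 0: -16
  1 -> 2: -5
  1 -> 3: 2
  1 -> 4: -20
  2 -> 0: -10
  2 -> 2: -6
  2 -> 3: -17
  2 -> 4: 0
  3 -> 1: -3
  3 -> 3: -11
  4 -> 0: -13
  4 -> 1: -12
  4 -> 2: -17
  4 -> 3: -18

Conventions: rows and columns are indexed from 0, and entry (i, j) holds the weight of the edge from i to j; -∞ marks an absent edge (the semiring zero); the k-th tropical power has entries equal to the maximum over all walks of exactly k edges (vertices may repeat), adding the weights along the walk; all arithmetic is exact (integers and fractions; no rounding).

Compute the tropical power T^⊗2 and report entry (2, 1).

T^⊗2:
  [-13, -16, -9, -5, -3]
  [-15, -1, -11, -9, -5]
  [-13, -12, -12, -18, -6]
  [-19, -14, -8, -1, -23]
  [-27, -20, -16, -10, -17]
Key observation: the optimum is the walk 2->4->1, with weight 0 + (-12) = -12.
Optimal value attained by: walk 2->4->1.
Answer: (T^⊗2)[2][1] = -12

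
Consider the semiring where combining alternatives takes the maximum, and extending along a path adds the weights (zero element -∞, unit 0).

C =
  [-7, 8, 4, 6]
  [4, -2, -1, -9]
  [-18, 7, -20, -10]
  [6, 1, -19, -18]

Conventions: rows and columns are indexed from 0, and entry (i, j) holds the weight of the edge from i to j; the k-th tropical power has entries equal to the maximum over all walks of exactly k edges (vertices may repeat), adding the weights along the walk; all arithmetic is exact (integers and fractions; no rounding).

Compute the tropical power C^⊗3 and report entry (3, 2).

C^⊗2:
  [12, 11, 7, -1]
  [2, 12, 8, 10]
  [11, 5, 6, -2]
  [5, 14, 10, 12]
C^⊗3:
  [15, 20, 16, 18]
  [16, 15, 11, 8]
  [9, 19, 15, 17]
  [18, 17, 13, 11]
Key observation: the optimum is the walk 3->0->1->2, with weight 6 + 8 + (-1) = 13.
Optimal value attained by: walk 3->0->1->2.
Answer: (C^⊗3)[3][2] = 13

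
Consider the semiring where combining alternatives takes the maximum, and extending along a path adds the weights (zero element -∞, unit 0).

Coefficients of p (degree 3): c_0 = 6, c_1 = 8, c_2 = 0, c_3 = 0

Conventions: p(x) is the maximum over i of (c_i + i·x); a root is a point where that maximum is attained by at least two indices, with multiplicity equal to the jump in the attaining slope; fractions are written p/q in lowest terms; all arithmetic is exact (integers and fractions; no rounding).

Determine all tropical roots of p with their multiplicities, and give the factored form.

hull edge (i=0, c=6) to (i=1, c=8): slope 2, span 1
hull edge (i=1, c=8) to (i=3, c=0): slope -4, span 2
Factored form: p(x) = 0 ⊗ (x ⊕ (-2)) ⊗ (x ⊕ 4) ⊗ (x ⊕ 4)
Answer: roots = -2 (mult 1), 4 (mult 2)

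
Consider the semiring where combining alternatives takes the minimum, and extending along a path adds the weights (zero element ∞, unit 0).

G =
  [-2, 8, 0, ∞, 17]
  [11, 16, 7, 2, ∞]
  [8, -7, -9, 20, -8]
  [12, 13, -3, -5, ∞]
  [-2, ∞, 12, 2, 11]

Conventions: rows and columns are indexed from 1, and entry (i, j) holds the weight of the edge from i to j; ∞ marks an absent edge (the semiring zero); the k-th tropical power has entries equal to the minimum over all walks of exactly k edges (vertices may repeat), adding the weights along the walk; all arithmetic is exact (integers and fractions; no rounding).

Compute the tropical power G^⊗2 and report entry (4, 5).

G^⊗2:
  [-4, -7, -9, 10, -8]
  [9, 0, -2, -3, -1]
  [-10, -16, -18, -6, -17]
  [5, -10, -12, -10, -11]
  [-4, 5, -2, -3, 4]
Key observation: the optimum is the walk 4->3->5, with weight (-3) + (-8) = -11.
Optimal value attained by: walk 4->3->5.
Answer: (G^⊗2)[4][5] = -11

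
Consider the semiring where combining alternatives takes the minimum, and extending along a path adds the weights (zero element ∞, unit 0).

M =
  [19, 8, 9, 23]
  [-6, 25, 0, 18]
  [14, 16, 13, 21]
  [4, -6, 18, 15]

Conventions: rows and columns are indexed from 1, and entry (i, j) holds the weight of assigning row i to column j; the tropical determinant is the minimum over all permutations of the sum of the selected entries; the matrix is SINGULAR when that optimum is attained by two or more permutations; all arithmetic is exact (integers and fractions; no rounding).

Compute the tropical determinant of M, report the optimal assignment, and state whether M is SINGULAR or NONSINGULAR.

σ = (1, 2, 3, 4): 19 + 25 + 13 + 15 = 72
σ = (1, 2, 4, 3): 19 + 25 + 21 + 18 = 83
σ = (1, 3, 2, 4): 19 + 0 + 16 + 15 = 50
σ = (1, 3, 4, 2): 19 + 0 + 21 + (-6) = 34
σ = (1, 4, 2, 3): 19 + 18 + 16 + 18 = 71
σ = (1, 4, 3, 2): 19 + 18 + 13 + (-6) = 44
σ = (2, 1, 3, 4): 8 + (-6) + 13 + 15 = 30
σ = (2, 1, 4, 3): 8 + (-6) + 21 + 18 = 41
σ = (2, 3, 1, 4): 8 + 0 + 14 + 15 = 37
σ = (2, 3, 4, 1): 8 + 0 + 21 + 4 = 33
σ = (2, 4, 1, 3): 8 + 18 + 14 + 18 = 58
σ = (2, 4, 3, 1): 8 + 18 + 13 + 4 = 43
σ = (3, 1, 2, 4): 9 + (-6) + 16 + 15 = 34
σ = (3, 1, 4, 2): 9 + (-6) + 21 + (-6) = 18
σ = (3, 2, 1, 4): 9 + 25 + 14 + 15 = 63
σ = (3, 2, 4, 1): 9 + 25 + 21 + 4 = 59
σ = (3, 4, 1, 2): 9 + 18 + 14 + (-6) = 35
σ = (3, 4, 2, 1): 9 + 18 + 16 + 4 = 47
σ = (4, 1, 2, 3): 23 + (-6) + 16 + 18 = 51
σ = (4, 1, 3, 2): 23 + (-6) + 13 + (-6) = 24
σ = (4, 2, 1, 3): 23 + 25 + 14 + 18 = 80
σ = (4, 2, 3, 1): 23 + 25 + 13 + 4 = 65
σ = (4, 3, 1, 2): 23 + 0 + 14 + (-6) = 31
σ = (4, 3, 2, 1): 23 + 0 + 16 + 4 = 43
Optimal value attained by: σ = (3, 1, 4, 2).
Answer: det⊕(M) = 18; verdict: NONSINGULAR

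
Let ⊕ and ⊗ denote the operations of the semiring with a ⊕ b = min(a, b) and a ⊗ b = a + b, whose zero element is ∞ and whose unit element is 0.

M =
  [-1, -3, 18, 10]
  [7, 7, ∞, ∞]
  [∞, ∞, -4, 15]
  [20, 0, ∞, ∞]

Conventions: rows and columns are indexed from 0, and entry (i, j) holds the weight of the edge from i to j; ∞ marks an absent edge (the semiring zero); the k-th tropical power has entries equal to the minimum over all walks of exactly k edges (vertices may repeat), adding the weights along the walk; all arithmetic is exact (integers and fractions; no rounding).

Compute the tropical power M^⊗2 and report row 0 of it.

M^⊗2:
  [-2, -4, 14, 9]
  [6, 4, 25, 17]
  [35, 15, -8, 11]
  [7, 7, 38, 30]
Answer: row 0 of M^⊗2 = [-2, -4, 14, 9]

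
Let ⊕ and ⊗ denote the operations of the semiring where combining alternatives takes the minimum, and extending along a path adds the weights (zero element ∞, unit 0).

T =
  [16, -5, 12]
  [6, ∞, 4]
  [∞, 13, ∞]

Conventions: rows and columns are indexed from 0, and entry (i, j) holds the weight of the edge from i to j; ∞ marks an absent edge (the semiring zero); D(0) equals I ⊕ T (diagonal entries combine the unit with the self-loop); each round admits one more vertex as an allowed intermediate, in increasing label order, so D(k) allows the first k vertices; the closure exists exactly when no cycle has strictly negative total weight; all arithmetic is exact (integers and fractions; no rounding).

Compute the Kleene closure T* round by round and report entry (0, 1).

D(0):
  [0, -5, 12]
  [6, 0, 4]
  [∞, 13, 0]
D(1):
  [0, -5, 12]
  [6, 0, 4]
  [∞, 13, 0]
D(2):
  [0, -5, -1]
  [6, 0, 4]
  [19, 13, 0]
D(3):
  [0, -5, -1]
  [6, 0, 4]
  [19, 13, 0]
Answer: T*[0][1] = -5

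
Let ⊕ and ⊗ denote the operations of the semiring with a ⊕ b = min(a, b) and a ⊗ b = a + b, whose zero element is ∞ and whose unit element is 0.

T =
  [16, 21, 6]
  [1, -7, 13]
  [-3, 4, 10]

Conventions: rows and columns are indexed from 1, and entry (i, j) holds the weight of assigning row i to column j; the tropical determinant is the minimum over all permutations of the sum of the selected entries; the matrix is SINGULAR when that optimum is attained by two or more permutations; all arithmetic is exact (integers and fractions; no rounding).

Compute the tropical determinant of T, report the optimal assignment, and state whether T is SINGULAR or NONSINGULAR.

σ = (1, 2, 3): 16 + (-7) + 10 = 19
σ = (1, 3, 2): 16 + 13 + 4 = 33
σ = (2, 1, 3): 21 + 1 + 10 = 32
σ = (2, 3, 1): 21 + 13 + (-3) = 31
σ = (3, 1, 2): 6 + 1 + 4 = 11
σ = (3, 2, 1): 6 + (-7) + (-3) = -4
Optimal value attained by: σ = (3, 2, 1).
Answer: det⊕(T) = -4; verdict: NONSINGULAR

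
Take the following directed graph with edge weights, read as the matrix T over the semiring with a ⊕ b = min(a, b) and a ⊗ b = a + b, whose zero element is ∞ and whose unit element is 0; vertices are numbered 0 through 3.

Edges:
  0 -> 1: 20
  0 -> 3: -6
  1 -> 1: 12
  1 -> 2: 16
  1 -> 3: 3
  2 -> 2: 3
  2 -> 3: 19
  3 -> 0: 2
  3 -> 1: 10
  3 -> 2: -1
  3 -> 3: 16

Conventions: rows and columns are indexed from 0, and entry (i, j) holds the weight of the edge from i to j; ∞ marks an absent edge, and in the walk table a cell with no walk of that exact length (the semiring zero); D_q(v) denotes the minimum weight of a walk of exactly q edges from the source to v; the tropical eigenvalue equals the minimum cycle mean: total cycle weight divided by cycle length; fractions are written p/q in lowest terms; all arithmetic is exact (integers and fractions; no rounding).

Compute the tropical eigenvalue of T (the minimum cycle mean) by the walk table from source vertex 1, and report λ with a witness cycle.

q=0: [∞, 0, ∞, ∞]
q=1: [∞, 12, 16, 3]
q=2: [5, 13, 2, 15]
q=3: [17, 25, 5, -1]
q=4: [1, 9, -2, 11]
Optimal cycle mean attained by: cycle 0->3->0, total (-6) + 2, length 2.
Answer: λ = -2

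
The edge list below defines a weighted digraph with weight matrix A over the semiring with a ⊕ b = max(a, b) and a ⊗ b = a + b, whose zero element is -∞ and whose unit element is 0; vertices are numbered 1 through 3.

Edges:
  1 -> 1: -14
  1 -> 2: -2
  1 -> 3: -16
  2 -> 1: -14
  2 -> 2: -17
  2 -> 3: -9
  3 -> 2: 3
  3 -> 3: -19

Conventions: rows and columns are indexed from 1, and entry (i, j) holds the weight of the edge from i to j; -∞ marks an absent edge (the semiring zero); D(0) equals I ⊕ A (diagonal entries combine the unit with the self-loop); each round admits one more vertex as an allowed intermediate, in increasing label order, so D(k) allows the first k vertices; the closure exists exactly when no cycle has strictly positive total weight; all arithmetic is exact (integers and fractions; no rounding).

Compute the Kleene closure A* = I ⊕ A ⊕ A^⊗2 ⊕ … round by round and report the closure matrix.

D(0):
  [0, -2, -16]
  [-14, 0, -9]
  [-∞, 3, 0]
D(1):
  [0, -2, -16]
  [-14, 0, -9]
  [-∞, 3, 0]
D(2):
  [0, -2, -11]
  [-14, 0, -9]
  [-11, 3, 0]
D(3):
  [0, -2, -11]
  [-14, 0, -9]
  [-11, 3, 0]
Answer: A* = [[0, -2, -11], [-14, 0, -9], [-11, 3, 0]]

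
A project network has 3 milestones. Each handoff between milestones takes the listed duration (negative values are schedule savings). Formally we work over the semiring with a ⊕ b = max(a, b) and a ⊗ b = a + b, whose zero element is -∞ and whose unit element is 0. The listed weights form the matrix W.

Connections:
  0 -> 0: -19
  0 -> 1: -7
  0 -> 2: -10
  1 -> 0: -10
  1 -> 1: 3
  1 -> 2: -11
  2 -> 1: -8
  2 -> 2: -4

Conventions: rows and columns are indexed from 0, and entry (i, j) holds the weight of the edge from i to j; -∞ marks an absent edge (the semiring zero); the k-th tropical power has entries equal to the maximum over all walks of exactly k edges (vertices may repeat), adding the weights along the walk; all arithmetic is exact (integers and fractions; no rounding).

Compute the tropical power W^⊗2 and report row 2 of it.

W^⊗2:
  [-17, -4, -14]
  [-7, 6, -8]
  [-18, -5, -8]
Answer: row 2 of W^⊗2 = [-18, -5, -8]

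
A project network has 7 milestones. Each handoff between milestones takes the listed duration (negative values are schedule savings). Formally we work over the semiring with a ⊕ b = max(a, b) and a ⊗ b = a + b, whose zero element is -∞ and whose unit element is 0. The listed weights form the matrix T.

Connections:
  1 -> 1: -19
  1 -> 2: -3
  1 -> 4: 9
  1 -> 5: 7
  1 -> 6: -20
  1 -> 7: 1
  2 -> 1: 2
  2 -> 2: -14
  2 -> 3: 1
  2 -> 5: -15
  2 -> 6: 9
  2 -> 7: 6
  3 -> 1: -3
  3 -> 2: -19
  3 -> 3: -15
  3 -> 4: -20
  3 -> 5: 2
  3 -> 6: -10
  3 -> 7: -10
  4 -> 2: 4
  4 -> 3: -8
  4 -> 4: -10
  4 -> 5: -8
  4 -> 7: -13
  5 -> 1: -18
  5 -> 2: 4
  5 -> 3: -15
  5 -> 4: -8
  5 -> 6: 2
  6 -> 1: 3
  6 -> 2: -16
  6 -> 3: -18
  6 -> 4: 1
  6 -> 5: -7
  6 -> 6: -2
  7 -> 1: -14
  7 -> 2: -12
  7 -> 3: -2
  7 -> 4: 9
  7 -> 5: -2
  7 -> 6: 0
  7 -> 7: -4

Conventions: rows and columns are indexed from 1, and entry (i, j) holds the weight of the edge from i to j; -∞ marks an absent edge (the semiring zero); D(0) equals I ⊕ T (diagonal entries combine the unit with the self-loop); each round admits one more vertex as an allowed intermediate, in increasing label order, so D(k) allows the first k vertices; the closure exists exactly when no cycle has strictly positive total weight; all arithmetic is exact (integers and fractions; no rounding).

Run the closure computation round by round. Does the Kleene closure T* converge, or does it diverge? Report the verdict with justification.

D(0):
  [0, -3, -∞, 9, 7, -20, 1]
  [2, 0, 1, -∞, -15, 9, 6]
  [-3, -19, 0, -20, 2, -10, -10]
  [-∞, 4, -8, 0, -8, -∞, -13]
  [-18, 4, -15, -8, 0, 2, -∞]
  [3, -16, -18, 1, -7, 0, -∞]
  [-14, -12, -2, 9, -2, 0, 0]
D(1):
  [0, -3, -∞, 9, 7, -20, 1]
  [2, 0, 1, 11, 9, 9, 6]
  [-3, -6, 0, 6, 4, -10, -2]
  [-∞, 4, -8, 0, -8, -∞, -13]
  [-18, 4, -15, -8, 0, 2, -17]
  [3, 0, -18, 12, 10, 0, 4]
  [-14, -12, -2, 9, -2, 0, 0]
Detection: at round 2, diagonal entry (4, 4) turns strictly positive.
Key observation: the cycle 4->2->1->4 has total weight 4 + 2 + 9, which is strictly positive.
Answer: DIVERGES — positive cycle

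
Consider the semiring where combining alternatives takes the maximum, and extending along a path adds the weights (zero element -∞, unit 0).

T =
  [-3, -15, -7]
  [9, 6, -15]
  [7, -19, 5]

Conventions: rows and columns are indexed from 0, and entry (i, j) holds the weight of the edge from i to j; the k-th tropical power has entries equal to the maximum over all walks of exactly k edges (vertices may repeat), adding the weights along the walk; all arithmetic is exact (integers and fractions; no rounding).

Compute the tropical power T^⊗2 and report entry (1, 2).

T^⊗2:
  [0, -9, -2]
  [15, 12, 2]
  [12, -8, 10]
Key observation: the optimum is the walk 1->0->2, with weight 9 + (-7) = 2.
Optimal value attained by: walk 1->0->2.
Answer: (T^⊗2)[1][2] = 2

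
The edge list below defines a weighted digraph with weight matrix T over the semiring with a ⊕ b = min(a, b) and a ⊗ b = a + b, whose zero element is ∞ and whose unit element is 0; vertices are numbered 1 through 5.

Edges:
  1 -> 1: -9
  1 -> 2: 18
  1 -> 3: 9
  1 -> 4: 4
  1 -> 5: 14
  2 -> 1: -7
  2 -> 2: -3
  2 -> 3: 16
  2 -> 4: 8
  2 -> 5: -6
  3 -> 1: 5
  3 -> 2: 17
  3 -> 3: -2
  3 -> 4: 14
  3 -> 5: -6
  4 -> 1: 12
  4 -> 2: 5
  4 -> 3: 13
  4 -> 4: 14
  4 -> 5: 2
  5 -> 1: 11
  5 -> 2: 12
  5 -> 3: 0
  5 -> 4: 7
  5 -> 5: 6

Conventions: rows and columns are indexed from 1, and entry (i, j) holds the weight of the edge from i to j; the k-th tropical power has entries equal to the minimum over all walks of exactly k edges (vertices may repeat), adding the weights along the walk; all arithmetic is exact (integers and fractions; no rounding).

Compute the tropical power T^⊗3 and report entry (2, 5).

T^⊗2:
  [-18, 9, 0, -5, 3]
  [-16, -6, -6, -3, -9]
  [-4, 6, -6, 1, -8]
  [-2, 2, 2, 9, -1]
  [2, 9, -2, 13, -6]
T^⊗3:
  [-27, 0, -9, -14, -6]
  [-25, -9, -9, -12, -12]
  [-13, 3, -8, -1, -12]
  [-11, -1, -1, 2, -4]
  [-7, 6, -6, 1, -8]
Key observation: the optimum is the walk 2->2->2->5, with weight (-3) + (-3) + (-6) = -12.
Optimal value attained by: walk 2->2->2->5.
Answer: (T^⊗3)[2][5] = -12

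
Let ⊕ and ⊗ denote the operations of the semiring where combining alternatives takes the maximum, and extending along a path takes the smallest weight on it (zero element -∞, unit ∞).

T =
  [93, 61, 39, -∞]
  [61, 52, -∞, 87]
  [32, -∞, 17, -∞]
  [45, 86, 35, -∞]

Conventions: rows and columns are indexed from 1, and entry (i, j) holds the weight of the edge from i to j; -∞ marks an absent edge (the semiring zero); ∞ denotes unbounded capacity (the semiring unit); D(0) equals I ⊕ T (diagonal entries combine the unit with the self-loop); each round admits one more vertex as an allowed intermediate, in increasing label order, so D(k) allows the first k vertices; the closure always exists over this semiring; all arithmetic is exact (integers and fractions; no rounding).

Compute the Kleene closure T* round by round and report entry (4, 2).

D(0):
  [∞, 61, 39, -∞]
  [61, ∞, -∞, 87]
  [32, -∞, ∞, -∞]
  [45, 86, 35, ∞]
D(1):
  [∞, 61, 39, -∞]
  [61, ∞, 39, 87]
  [32, 32, ∞, -∞]
  [45, 86, 39, ∞]
D(2):
  [∞, 61, 39, 61]
  [61, ∞, 39, 87]
  [32, 32, ∞, 32]
  [61, 86, 39, ∞]
D(3):
  [∞, 61, 39, 61]
  [61, ∞, 39, 87]
  [32, 32, ∞, 32]
  [61, 86, 39, ∞]
D(4):
  [∞, 61, 39, 61]
  [61, ∞, 39, 87]
  [32, 32, ∞, 32]
  [61, 86, 39, ∞]
Answer: T*[4][2] = 86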